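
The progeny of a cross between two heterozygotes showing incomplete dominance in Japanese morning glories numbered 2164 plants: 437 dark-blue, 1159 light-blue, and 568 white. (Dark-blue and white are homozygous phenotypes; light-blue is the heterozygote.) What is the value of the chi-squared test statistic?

26.820

With incomplete dominance, a heterozygote × heterozygote cross gives a 1:2:1 phenotypic ratio.
Expected counts for N = 2164 under a 1:2:1 ratio (total parts = 4):
  dark-blue: 2164 × 1/4 = 541
  light-blue: 2164 × 2/4 = 1082
  white: 2164 × 1/4 = 541
χ² = Σ (O − E)² / E
  dark-blue: (437 − 541)² / 541 = 19.9926
  light-blue: (1159 − 1082)² / 1082 = 5.4797
  white: (568 − 541)² / 541 = 1.3475
χ² = 19.9926 + 5.4797 + 1.3475 = 26.8198 ≈ 26.820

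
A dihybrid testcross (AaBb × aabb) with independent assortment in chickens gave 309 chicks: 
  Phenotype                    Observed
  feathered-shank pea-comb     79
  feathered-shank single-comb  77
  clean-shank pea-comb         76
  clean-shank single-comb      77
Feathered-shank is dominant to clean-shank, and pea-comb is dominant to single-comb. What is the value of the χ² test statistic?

A dihybrid testcross with independent assortment gives a 1:1:1:1 ratio.
Under the 1:1:1:1 hypothesis (Σ ratio = 4, N = 309):
  feathered-shank pea-comb: 309 × 1/4 = 77.25
  feathered-shank single-comb: 309 × 1/4 = 77.25
  clean-shank pea-comb: 309 × 1/4 = 77.25
  clean-shank single-comb: 309 × 1/4 = 77.25
χ² = Σ (O − E)² / E
  feathered-shank pea-comb: (79 − 77.25)² / 77.25 = 0.0396
  feathered-shank single-comb: (77 − 77.25)² / 77.25 = 0.0008
  clean-shank pea-comb: (76 − 77.25)² / 77.25 = 0.0202
  clean-shank single-comb: (77 − 77.25)² / 77.25 = 0.0008
χ² = 0.0396 + 0.0008 + 0.0202 + 0.0008 = 0.0614 ≈ 0.061

0.061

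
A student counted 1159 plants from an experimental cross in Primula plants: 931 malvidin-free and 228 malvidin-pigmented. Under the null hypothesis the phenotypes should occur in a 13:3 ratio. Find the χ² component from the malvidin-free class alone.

Expected counts for N = 1159 under a 13:3 ratio (total parts = 16):
  malvidin-free: 1159 × 13/16 = 941.6875
  malvidin-pigmented: 1159 × 3/16 = 217.3125
Contribution of malvidin-free: (931 − 941.6875)² / 941.6875 = 0.1213

0.121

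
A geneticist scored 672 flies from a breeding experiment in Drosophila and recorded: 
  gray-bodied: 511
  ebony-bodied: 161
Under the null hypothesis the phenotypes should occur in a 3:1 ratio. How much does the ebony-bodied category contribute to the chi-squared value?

0.292

Expected counts for N = 672 under a 3:1 ratio (total parts = 4):
  gray-bodied: 672 × 3/4 = 504
  ebony-bodied: 672 × 1/4 = 168
Contribution of ebony-bodied: (161 − 168)² / 168 = 0.2917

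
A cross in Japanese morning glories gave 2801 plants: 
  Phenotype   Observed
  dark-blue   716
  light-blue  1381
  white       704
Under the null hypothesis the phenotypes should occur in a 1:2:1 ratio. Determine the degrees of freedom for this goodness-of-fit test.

A goodness-of-fit test with 3 phenotype classes has df = 3 − 1 = 2.

2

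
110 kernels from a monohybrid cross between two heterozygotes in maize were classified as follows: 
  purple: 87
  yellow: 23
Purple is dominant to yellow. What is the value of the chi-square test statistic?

0.982

For a monohybrid cross between heterozygotes with complete dominance, the expected phenotypic ratio is 3:1.
The 3:1 ratio has 4 parts, so with N = 110 the expected counts are:
  purple: 110 × 3/4 = 82.5
  yellow: 110 × 1/4 = 27.5
χ² = Σ (O − E)² / E
  purple: (87 − 82.5)² / 82.5 = 0.2455
  yellow: (23 − 27.5)² / 27.5 = 0.7364
χ² = 0.2455 + 0.7364 = 0.9819 ≈ 0.982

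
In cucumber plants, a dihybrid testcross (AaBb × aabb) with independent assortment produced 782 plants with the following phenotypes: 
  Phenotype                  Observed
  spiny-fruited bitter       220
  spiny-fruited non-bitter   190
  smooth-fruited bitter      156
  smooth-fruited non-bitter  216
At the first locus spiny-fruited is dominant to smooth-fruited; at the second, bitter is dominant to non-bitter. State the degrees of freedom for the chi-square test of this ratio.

3

A dihybrid testcross with independent assortment gives a 1:1:1:1 ratio.
A goodness-of-fit test with 4 phenotype classes has df = 4 − 1 = 3.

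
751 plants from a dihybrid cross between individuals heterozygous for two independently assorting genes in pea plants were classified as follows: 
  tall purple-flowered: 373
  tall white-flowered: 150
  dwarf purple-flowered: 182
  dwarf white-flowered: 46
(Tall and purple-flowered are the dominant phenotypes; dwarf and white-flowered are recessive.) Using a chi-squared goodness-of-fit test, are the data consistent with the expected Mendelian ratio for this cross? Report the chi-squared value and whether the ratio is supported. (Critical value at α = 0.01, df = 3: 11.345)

A dihybrid F₂ with independent assortment and complete dominance at both loci gives a 9:3:3:1 phenotypic ratio.
Under the 9:3:3:1 hypothesis (Σ ratio = 16, N = 751):
  tall purple-flowered: 751 × 9/16 = 422.4375
  tall white-flowered: 751 × 3/16 = 140.8125
  dwarf purple-flowered: 751 × 3/16 = 140.8125
  dwarf white-flowered: 751 × 1/16 = 46.9375
χ² = Σ (O − E)² / E
  tall purple-flowered: (373 − 422.4375)² / 422.4375 = 5.7856
  tall white-flowered: (150 − 140.8125)² / 140.8125 = 0.5995
  dwarf purple-flowered: (182 − 140.8125)² / 140.8125 = 12.0473
  dwarf white-flowered: (46 − 46.9375)² / 46.9375 = 0.0187
χ² = 5.7856 + 0.5995 + 12.0473 + 0.0187 = 18.4511 ≈ 18.451
Degrees of freedom = 4 − 1 = 3; critical value at α = 0.01 is 11.345.
Since 18.451 > 11.345, we reject the null hypothesis — the data do not fit the 9:3:3:1 ratio.

18.451; not consistent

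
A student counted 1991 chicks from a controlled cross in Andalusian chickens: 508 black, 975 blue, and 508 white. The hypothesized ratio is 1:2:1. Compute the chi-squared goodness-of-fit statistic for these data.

The 1:2:1 ratio has 4 parts, so with N = 1991 the expected counts are:
  black: 1991 × 1/4 = 497.75
  blue: 1991 × 2/4 = 995.5
  white: 1991 × 1/4 = 497.75
χ² = Σ (O − E)² / E
  black: (508 − 497.75)² / 497.75 = 0.2111
  blue: (975 − 995.5)² / 995.5 = 0.4221
  white: (508 − 497.75)² / 497.75 = 0.2111
χ² = 0.2111 + 0.4221 + 0.2111 = 0.8443 ≈ 0.844

0.844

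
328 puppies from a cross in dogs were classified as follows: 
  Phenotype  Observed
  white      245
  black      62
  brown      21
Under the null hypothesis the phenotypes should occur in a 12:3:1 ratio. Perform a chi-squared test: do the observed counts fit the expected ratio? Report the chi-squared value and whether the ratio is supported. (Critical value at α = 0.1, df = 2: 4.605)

0.020; consistent

The 12:3:1 ratio has 16 parts, so with N = 328 the expected counts are:
  white: 328 × 12/16 = 246
  black: 328 × 3/16 = 61.5
  brown: 328 × 1/16 = 20.5
χ² = Σ (O − E)² / E
  white: (245 − 246)² / 246 = 0.0041
  black: (62 − 61.5)² / 61.5 = 0.0041
  brown: (21 − 20.5)² / 20.5 = 0.0122
χ² = 0.0041 + 0.0041 + 0.0122 = 0.0204 ≈ 0.020
Degrees of freedom = 3 − 1 = 2; critical value at α = 0.1 is 4.605.
Since 0.020 < 4.605, we fail to reject the null hypothesis — the data are consistent with the 12:3:1 ratio.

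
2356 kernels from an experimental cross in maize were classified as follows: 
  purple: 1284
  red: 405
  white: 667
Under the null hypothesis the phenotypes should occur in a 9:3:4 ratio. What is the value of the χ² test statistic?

14.671

Under the 9:3:4 hypothesis (Σ ratio = 16, N = 2356):
  purple: 2356 × 9/16 = 1325.25
  red: 2356 × 3/16 = 441.75
  white: 2356 × 4/16 = 589
χ² = Σ (O − E)² / E
  purple: (1284 − 1325.25)² / 1325.25 = 1.2840
  red: (405 − 441.75)² / 441.75 = 3.0573
  white: (667 − 589)² / 589 = 10.3294
χ² = 1.2840 + 3.0573 + 10.3294 = 14.6707 ≈ 14.671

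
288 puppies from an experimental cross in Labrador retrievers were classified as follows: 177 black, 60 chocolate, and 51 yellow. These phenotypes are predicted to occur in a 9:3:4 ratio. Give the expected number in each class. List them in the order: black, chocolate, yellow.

Under the 9:3:4 hypothesis (Σ ratio = 16, N = 288):
  black: 288 × 9/16 = 162
  chocolate: 288 × 3/16 = 54
  yellow: 288 × 4/16 = 72

162, 54, 72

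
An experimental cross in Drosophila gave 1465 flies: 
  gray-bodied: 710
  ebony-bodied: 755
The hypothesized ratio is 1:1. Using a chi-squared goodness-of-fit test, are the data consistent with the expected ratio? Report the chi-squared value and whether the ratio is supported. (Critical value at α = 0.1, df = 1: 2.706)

Expected counts for N = 1465 under a 1:1 ratio (total parts = 2):
  gray-bodied: 1465 × 1/2 = 732.5
  ebony-bodied: 1465 × 1/2 = 732.5
χ² = Σ (O − E)² / E
  gray-bodied: (710 − 732.5)² / 732.5 = 0.6911
  ebony-bodied: (755 − 732.5)² / 732.5 = 0.6911
χ² = 0.6911 + 0.6911 = 1.3822 ≈ 1.382
Degrees of freedom = 2 − 1 = 1; critical value at α = 0.1 is 2.706.
Since 1.382 < 2.706, we fail to reject the null hypothesis — the data are consistent with the 1:1 ratio.

1.382; consistent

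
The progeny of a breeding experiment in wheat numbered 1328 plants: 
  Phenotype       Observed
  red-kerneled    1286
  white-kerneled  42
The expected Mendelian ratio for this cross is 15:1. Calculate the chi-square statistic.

21.603

Under the 15:1 hypothesis (Σ ratio = 16, N = 1328):
  red-kerneled: 1328 × 15/16 = 1245
  white-kerneled: 1328 × 1/16 = 83
χ² = Σ (O − E)² / E
  red-kerneled: (1286 − 1245)² / 1245 = 1.3502
  white-kerneled: (42 − 83)² / 83 = 20.2530
χ² = 1.3502 + 20.2530 = 21.6032 ≈ 21.603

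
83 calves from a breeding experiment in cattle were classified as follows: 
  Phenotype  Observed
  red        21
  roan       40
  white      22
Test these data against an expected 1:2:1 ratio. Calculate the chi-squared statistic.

Total ratio parts = 4. Expected numbers out of 83:
  red: 83 × 1/4 = 20.75
  roan: 83 × 2/4 = 41.5
  white: 83 × 1/4 = 20.75
χ² = Σ (O − E)² / E
  red: (21 − 20.75)² / 20.75 = 0.0030
  roan: (40 − 41.5)² / 41.5 = 0.0542
  white: (22 − 20.75)² / 20.75 = 0.0753
χ² = 0.0030 + 0.0542 + 0.0753 = 0.1325 ≈ 0.133

0.133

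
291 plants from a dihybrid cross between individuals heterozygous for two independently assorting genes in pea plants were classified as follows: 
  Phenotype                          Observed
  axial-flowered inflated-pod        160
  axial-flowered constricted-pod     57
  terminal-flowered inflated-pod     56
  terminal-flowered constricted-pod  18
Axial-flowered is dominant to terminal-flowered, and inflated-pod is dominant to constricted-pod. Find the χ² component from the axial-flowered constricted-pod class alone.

0.109

A dihybrid F₂ with independent assortment and complete dominance at both loci gives a 9:3:3:1 phenotypic ratio.
The 9:3:3:1 ratio has 16 parts, so with N = 291 the expected counts are:
  axial-flowered inflated-pod: 291 × 9/16 = 163.6875
  axial-flowered constricted-pod: 291 × 3/16 = 54.5625
  terminal-flowered inflated-pod: 291 × 3/16 = 54.5625
  terminal-flowered constricted-pod: 291 × 1/16 = 18.1875
Contribution of axial-flowered constricted-pod: (57 − 54.5625)² / 54.5625 = 0.1089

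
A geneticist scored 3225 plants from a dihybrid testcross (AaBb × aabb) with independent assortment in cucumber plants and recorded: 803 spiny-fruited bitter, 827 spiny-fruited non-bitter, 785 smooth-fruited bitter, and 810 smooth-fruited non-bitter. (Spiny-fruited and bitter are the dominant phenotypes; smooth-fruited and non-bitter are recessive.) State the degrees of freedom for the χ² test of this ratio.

3

A dihybrid testcross with independent assortment gives a 1:1:1:1 ratio.
A goodness-of-fit test with 4 phenotype classes has df = 4 − 1 = 3.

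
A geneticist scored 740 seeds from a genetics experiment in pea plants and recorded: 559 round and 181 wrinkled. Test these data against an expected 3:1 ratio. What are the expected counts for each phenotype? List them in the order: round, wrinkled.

Total ratio parts = 4. Expected numbers out of 740:
  round: 740 × 3/4 = 555
  wrinkled: 740 × 1/4 = 185

555, 185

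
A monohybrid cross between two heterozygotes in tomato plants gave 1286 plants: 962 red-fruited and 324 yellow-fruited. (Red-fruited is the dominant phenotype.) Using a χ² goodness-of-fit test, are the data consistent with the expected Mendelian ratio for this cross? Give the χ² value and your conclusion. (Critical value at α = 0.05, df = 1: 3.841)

0.026; consistent

For a monohybrid cross between heterozygotes with complete dominance, the expected phenotypic ratio is 3:1.
The 3:1 ratio has 4 parts, so with N = 1286 the expected counts are:
  red-fruited: 1286 × 3/4 = 964.5
  yellow-fruited: 1286 × 1/4 = 321.5
χ² = Σ (O − E)² / E
  red-fruited: (962 − 964.5)² / 964.5 = 0.0065
  yellow-fruited: (324 − 321.5)² / 321.5 = 0.0194
χ² = 0.0065 + 0.0194 = 0.0259 ≈ 0.026
Degrees of freedom = 2 − 1 = 1; critical value at α = 0.05 is 3.841.
Since 0.026 < 3.841, we fail to reject the null hypothesis — the data are consistent with the 3:1 ratio.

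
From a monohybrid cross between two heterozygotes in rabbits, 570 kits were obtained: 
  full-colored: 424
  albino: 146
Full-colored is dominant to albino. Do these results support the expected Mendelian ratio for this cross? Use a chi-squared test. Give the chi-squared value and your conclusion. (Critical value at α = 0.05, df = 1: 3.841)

For a monohybrid cross between heterozygotes with complete dominance, the expected phenotypic ratio is 3:1.
The 3:1 ratio has 4 parts, so with N = 570 the expected counts are:
  full-colored: 570 × 3/4 = 427.5
  albino: 570 × 1/4 = 142.5
χ² = Σ (O − E)² / E
  full-colored: (424 − 427.5)² / 427.5 = 0.0287
  albino: (146 − 142.5)² / 142.5 = 0.0860
χ² = 0.0287 + 0.0860 = 0.1147 ≈ 0.115
Degrees of freedom = 2 − 1 = 1; critical value at α = 0.05 is 3.841.
Since 0.115 < 3.841, we fail to reject the null hypothesis — the data are consistent with the 3:1 ratio.

0.115; consistent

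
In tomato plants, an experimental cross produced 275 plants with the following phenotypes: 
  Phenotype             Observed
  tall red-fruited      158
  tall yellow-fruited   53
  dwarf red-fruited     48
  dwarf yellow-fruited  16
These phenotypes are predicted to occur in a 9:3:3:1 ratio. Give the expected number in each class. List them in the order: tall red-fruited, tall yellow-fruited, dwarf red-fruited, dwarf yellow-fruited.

Expected counts for N = 275 under a 9:3:3:1 ratio (total parts = 16):
  tall red-fruited: 275 × 9/16 = 154.6875
  tall yellow-fruited: 275 × 3/16 = 51.5625
  dwarf red-fruited: 275 × 3/16 = 51.5625
  dwarf yellow-fruited: 275 × 1/16 = 17.1875

154.6875, 51.5625, 51.5625, 17.1875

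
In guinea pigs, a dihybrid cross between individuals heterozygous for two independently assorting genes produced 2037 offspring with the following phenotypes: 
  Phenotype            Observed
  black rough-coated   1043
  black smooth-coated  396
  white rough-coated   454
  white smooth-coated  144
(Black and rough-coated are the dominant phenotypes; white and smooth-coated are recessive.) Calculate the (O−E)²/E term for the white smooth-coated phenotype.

A dihybrid F₂ with independent assortment and complete dominance at both loci gives a 9:3:3:1 phenotypic ratio.
Under the 9:3:3:1 hypothesis (Σ ratio = 16, N = 2037):
  black rough-coated: 2037 × 9/16 = 1145.8125
  black smooth-coated: 2037 × 3/16 = 381.9375
  white rough-coated: 2037 × 3/16 = 381.9375
  white smooth-coated: 2037 × 1/16 = 127.3125
Contribution of white smooth-coated: (144 − 127.3125)² / 127.3125 = 2.1873

2.187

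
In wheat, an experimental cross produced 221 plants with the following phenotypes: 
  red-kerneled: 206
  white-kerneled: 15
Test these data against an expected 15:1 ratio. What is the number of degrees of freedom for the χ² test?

1

A goodness-of-fit test with 2 phenotype classes has df = 2 − 1 = 1.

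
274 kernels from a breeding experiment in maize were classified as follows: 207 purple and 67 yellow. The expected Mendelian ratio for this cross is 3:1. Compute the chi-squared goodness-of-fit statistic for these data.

0.044

Total ratio parts = 4. Expected numbers out of 274:
  purple: 274 × 3/4 = 205.5
  yellow: 274 × 1/4 = 68.5
χ² = Σ (O − E)² / E
  purple: (207 − 205.5)² / 205.5 = 0.0109
  yellow: (67 − 68.5)² / 68.5 = 0.0328
χ² = 0.0109 + 0.0328 = 0.0437 ≈ 0.044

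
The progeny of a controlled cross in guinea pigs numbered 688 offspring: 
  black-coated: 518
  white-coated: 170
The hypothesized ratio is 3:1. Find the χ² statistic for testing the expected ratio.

0.031

Expected counts for N = 688 under a 3:1 ratio (total parts = 4):
  black-coated: 688 × 3/4 = 516
  white-coated: 688 × 1/4 = 172
χ² = Σ (O − E)² / E
  black-coated: (518 − 516)² / 516 = 0.0078
  white-coated: (170 − 172)² / 172 = 0.0233
χ² = 0.0078 + 0.0233 = 0.0311 ≈ 0.031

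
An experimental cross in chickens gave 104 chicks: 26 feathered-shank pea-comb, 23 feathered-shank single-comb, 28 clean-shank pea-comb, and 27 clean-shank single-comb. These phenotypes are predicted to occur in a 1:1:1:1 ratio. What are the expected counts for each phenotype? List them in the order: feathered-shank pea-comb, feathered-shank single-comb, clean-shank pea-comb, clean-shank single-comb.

Total ratio parts = 4. Expected numbers out of 104:
  feathered-shank pea-comb: 104 × 1/4 = 26
  feathered-shank single-comb: 104 × 1/4 = 26
  clean-shank pea-comb: 104 × 1/4 = 26
  clean-shank single-comb: 104 × 1/4 = 26

26, 26, 26, 26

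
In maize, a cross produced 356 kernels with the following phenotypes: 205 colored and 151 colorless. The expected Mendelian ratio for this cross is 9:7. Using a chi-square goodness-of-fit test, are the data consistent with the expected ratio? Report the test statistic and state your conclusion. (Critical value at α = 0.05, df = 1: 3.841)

Under the 9:7 hypothesis (Σ ratio = 16, N = 356):
  colored: 356 × 9/16 = 200.25
  colorless: 356 × 7/16 = 155.75
χ² = Σ (O − E)² / E
  colored: (205 − 200.25)² / 200.25 = 0.1127
  colorless: (151 − 155.75)² / 155.75 = 0.1449
χ² = 0.1127 + 0.1449 = 0.2576 ≈ 0.258
Degrees of freedom = 2 − 1 = 1; critical value at α = 0.05 is 3.841.
Since 0.258 < 3.841, we fail to reject the null hypothesis — the data are consistent with the 9:7 ratio.

0.258; consistent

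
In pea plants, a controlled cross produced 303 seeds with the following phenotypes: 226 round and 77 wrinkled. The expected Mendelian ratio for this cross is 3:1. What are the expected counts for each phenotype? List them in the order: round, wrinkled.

Total ratio parts = 4. Expected numbers out of 303:
  round: 303 × 3/4 = 227.25
  wrinkled: 303 × 1/4 = 75.75

227.25, 75.75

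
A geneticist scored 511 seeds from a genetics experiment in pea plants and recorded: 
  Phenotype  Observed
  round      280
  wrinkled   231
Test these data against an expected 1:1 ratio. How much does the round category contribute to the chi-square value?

2.349

Total ratio parts = 2. Expected numbers out of 511:
  round: 511 × 1/2 = 255.5
  wrinkled: 511 × 1/2 = 255.5
Contribution of round: (280 − 255.5)² / 255.5 = 2.3493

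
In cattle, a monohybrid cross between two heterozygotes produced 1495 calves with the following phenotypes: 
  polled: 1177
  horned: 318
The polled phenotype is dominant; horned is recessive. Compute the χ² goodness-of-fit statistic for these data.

11.088

For a monohybrid cross between heterozygotes with complete dominance, the expected phenotypic ratio is 3:1.
Expected counts for N = 1495 under a 3:1 ratio (total parts = 4):
  polled: 1495 × 3/4 = 1121.25
  horned: 1495 × 1/4 = 373.75
χ² = Σ (O − E)² / E
  polled: (1177 − 1121.25)² / 1121.25 = 2.7720
  horned: (318 − 373.75)² / 373.75 = 8.3159
χ² = 2.7720 + 8.3159 = 11.0879 ≈ 11.088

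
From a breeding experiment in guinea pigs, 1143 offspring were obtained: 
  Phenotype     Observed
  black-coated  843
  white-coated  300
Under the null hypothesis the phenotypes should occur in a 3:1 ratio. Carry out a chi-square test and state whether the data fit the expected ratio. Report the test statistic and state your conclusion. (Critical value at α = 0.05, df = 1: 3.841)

0.948; consistent

Under the 3:1 hypothesis (Σ ratio = 4, N = 1143):
  black-coated: 1143 × 3/4 = 857.25
  white-coated: 1143 × 1/4 = 285.75
χ² = Σ (O − E)² / E
  black-coated: (843 − 857.25)² / 857.25 = 0.2369
  white-coated: (300 − 285.75)² / 285.75 = 0.7106
χ² = 0.2369 + 0.7106 = 0.9475 ≈ 0.948
Degrees of freedom = 2 − 1 = 1; critical value at α = 0.05 is 3.841.
Since 0.948 < 3.841, we fail to reject the null hypothesis — the data are consistent with the 3:1 ratio.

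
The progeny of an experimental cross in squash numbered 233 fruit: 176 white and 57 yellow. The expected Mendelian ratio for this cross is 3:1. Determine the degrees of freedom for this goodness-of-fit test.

A goodness-of-fit test with 2 phenotype classes has df = 2 − 1 = 1.

1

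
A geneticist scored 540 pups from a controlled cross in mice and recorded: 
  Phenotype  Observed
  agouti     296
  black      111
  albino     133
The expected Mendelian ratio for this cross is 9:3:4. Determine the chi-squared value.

The 9:3:4 ratio has 16 parts, so with N = 540 the expected counts are:
  agouti: 540 × 9/16 = 303.75
  black: 540 × 3/16 = 101.25
  albino: 540 × 4/16 = 135
χ² = Σ (O − E)² / E
  agouti: (296 − 303.75)² / 303.75 = 0.1977
  black: (111 − 101.25)² / 101.25 = 0.9389
  albino: (133 − 135)² / 135 = 0.0296
χ² = 0.1977 + 0.9389 + 0.0296 = 1.1662 ≈ 1.166

1.166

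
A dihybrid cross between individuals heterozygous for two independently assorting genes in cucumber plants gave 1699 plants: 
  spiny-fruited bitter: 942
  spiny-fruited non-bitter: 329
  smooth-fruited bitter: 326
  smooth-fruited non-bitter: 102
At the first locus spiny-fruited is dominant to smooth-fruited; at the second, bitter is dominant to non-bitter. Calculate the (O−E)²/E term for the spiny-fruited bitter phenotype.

A dihybrid F₂ with independent assortment and complete dominance at both loci gives a 9:3:3:1 phenotypic ratio.
Expected counts for N = 1699 under a 9:3:3:1 ratio (total parts = 16):
  spiny-fruited bitter: 1699 × 9/16 = 955.6875
  spiny-fruited non-bitter: 1699 × 3/16 = 318.5625
  smooth-fruited bitter: 1699 × 3/16 = 318.5625
  smooth-fruited non-bitter: 1699 × 1/16 = 106.1875
Contribution of spiny-fruited bitter: (942 − 955.6875)² / 955.6875 = 0.1960

0.196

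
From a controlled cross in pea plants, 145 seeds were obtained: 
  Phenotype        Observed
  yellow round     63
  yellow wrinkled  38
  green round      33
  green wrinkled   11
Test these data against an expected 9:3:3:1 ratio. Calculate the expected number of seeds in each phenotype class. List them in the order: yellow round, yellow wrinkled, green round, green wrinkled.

81.5625, 27.1875, 27.1875, 9.0625

Expected counts for N = 145 under a 9:3:3:1 ratio (total parts = 16):
  yellow round: 145 × 9/16 = 81.5625
  yellow wrinkled: 145 × 3/16 = 27.1875
  green round: 145 × 3/16 = 27.1875
  green wrinkled: 145 × 1/16 = 9.0625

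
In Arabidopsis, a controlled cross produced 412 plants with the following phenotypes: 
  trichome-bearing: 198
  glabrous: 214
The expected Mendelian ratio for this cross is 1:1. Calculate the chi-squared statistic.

Expected counts for N = 412 under a 1:1 ratio (total parts = 2):
  trichome-bearing: 412 × 1/2 = 206
  glabrous: 412 × 1/2 = 206
χ² = Σ (O − E)² / E
  trichome-bearing: (198 − 206)² / 206 = 0.3107
  glabrous: (214 − 206)² / 206 = 0.3107
χ² = 0.3107 + 0.3107 = 0.6214 ≈ 0.621

0.621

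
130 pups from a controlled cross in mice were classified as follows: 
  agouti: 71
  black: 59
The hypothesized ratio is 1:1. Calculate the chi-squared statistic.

1.108

Total ratio parts = 2. Expected numbers out of 130:
  agouti: 130 × 1/2 = 65
  black: 130 × 1/2 = 65
χ² = Σ (O − E)² / E
  agouti: (71 − 65)² / 65 = 0.5538
  black: (59 − 65)² / 65 = 0.5538
χ² = 0.5538 + 0.5538 = 1.1076 ≈ 1.108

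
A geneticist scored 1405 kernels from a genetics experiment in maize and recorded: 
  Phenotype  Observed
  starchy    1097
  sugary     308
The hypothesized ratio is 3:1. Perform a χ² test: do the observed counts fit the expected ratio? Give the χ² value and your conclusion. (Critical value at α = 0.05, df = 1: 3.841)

7.101; not consistent

Expected counts for N = 1405 under a 3:1 ratio (total parts = 4):
  starchy: 1405 × 3/4 = 1053.75
  sugary: 1405 × 1/4 = 351.25
χ² = Σ (O − E)² / E
  starchy: (1097 − 1053.75)² / 1053.75 = 1.7751
  sugary: (308 − 351.25)² / 351.25 = 5.3254
χ² = 1.7751 + 5.3254 = 7.1005 ≈ 7.101
Degrees of freedom = 2 − 1 = 1; critical value at α = 0.05 is 3.841.
Since 7.101 > 3.841, we reject the null hypothesis — the data do not fit the 3:1 ratio.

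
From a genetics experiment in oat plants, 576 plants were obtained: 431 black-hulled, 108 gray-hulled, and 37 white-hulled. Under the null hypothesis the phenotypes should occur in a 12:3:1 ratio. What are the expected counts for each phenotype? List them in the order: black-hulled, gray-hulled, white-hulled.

Under the 12:3:1 hypothesis (Σ ratio = 16, N = 576):
  black-hulled: 576 × 12/16 = 432
  gray-hulled: 576 × 3/16 = 108
  white-hulled: 576 × 1/16 = 36

432, 108, 36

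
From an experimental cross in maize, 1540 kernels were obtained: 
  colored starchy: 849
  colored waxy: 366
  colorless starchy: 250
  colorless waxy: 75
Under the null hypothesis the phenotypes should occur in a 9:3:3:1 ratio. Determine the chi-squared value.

30.902

The 9:3:3:1 ratio has 16 parts, so with N = 1540 the expected counts are:
  colored starchy: 1540 × 9/16 = 866.25
  colored waxy: 1540 × 3/16 = 288.75
  colorless starchy: 1540 × 3/16 = 288.75
  colorless waxy: 1540 × 1/16 = 96.25
χ² = Σ (O − E)² / E
  colored starchy: (849 − 866.25)² / 866.25 = 0.3435
  colored waxy: (366 − 288.75)² / 288.75 = 20.6669
  colorless starchy: (250 − 288.75)² / 288.75 = 5.2002
  colorless waxy: (75 − 96.25)² / 96.25 = 4.6916
χ² = 0.3435 + 20.6669 + 5.2002 + 4.6916 = 30.9022 ≈ 30.902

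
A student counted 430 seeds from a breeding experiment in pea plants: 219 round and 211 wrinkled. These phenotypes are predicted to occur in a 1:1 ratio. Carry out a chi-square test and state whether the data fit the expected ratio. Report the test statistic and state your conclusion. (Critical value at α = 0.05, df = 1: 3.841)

0.149; consistent

The 1:1 ratio has 2 parts, so with N = 430 the expected counts are:
  round: 430 × 1/2 = 215
  wrinkled: 430 × 1/2 = 215
χ² = Σ (O − E)² / E
  round: (219 − 215)² / 215 = 0.0744
  wrinkled: (211 − 215)² / 215 = 0.0744
χ² = 0.0744 + 0.0744 = 0.1488 ≈ 0.149
Degrees of freedom = 2 − 1 = 1; critical value at α = 0.05 is 3.841.
Since 0.149 < 3.841, we fail to reject the null hypothesis — the data are consistent with the 1:1 ratio.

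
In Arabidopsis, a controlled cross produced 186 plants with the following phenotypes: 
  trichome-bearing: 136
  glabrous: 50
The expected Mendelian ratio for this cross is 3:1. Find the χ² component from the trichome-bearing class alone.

0.088

The 3:1 ratio has 4 parts, so with N = 186 the expected counts are:
  trichome-bearing: 186 × 3/4 = 139.5
  glabrous: 186 × 1/4 = 46.5
Contribution of trichome-bearing: (136 − 139.5)² / 139.5 = 0.0878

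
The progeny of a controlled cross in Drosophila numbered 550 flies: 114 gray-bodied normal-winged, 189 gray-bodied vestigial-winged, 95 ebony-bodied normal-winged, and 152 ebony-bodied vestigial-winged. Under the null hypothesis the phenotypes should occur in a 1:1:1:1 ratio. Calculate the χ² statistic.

37.971

Total ratio parts = 4. Expected numbers out of 550:
  gray-bodied normal-winged: 550 × 1/4 = 137.5
  gray-bodied vestigial-winged: 550 × 1/4 = 137.5
  ebony-bodied normal-winged: 550 × 1/4 = 137.5
  ebony-bodied vestigial-winged: 550 × 1/4 = 137.5
χ² = Σ (O − E)² / E
  gray-bodied normal-winged: (114 − 137.5)² / 137.5 = 4.0164
  gray-bodied vestigial-winged: (189 − 137.5)² / 137.5 = 19.2891
  ebony-bodied normal-winged: (95 − 137.5)² / 137.5 = 13.1364
  ebony-bodied vestigial-winged: (152 − 137.5)² / 137.5 = 1.5291
χ² = 4.0164 + 19.2891 + 13.1364 + 1.5291 = 37.971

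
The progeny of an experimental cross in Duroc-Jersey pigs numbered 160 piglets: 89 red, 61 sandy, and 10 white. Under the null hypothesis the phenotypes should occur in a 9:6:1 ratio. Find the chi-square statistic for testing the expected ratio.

0.028

Under the 9:6:1 hypothesis (Σ ratio = 16, N = 160):
  red: 160 × 9/16 = 90
  sandy: 160 × 6/16 = 60
  white: 160 × 1/16 = 10
χ² = Σ (O − E)² / E
  red: (89 − 90)² / 90 = 0.0111
  sandy: (61 − 60)² / 60 = 0.0167
  white: (10 − 10)² / 10 = 0.0000
χ² = 0.0111 + 0.0167 + 0.0000 = 0.0278 ≈ 0.028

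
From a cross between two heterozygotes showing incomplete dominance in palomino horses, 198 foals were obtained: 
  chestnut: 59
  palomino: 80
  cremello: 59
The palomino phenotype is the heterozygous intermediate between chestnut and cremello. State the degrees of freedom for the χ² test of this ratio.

With incomplete dominance, a heterozygote × heterozygote cross gives a 1:2:1 phenotypic ratio.
A goodness-of-fit test with 3 phenotype classes has df = 3 − 1 = 2.

2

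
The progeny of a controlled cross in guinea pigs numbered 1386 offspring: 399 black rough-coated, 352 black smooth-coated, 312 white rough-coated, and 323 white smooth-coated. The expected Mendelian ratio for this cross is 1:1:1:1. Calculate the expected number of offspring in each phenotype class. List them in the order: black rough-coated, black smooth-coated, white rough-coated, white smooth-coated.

The 1:1:1:1 ratio has 4 parts, so with N = 1386 the expected counts are:
  black rough-coated: 1386 × 1/4 = 346.5
  black smooth-coated: 1386 × 1/4 = 346.5
  white rough-coated: 1386 × 1/4 = 346.5
  white smooth-coated: 1386 × 1/4 = 346.5

346.5, 346.5, 346.5, 346.5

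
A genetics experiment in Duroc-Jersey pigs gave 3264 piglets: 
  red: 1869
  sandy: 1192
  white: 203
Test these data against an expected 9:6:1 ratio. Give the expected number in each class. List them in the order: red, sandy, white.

Expected counts for N = 3264 under a 9:6:1 ratio (total parts = 16):
  red: 3264 × 9/16 = 1836
  sandy: 3264 × 6/16 = 1224
  white: 3264 × 1/16 = 204

1836, 1224, 204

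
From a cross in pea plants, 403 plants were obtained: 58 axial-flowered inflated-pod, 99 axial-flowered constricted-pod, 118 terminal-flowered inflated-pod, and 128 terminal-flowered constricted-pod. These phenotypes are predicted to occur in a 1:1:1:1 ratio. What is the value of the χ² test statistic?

28.494

Under the 1:1:1:1 hypothesis (Σ ratio = 4, N = 403):
  axial-flowered inflated-pod: 403 × 1/4 = 100.75
  axial-flowered constricted-pod: 403 × 1/4 = 100.75
  terminal-flowered inflated-pod: 403 × 1/4 = 100.75
  terminal-flowered constricted-pod: 403 × 1/4 = 100.75
χ² = Σ (O − E)² / E
  axial-flowered inflated-pod: (58 − 100.75)² / 100.75 = 18.1396
  axial-flowered constricted-pod: (99 − 100.75)² / 100.75 = 0.0304
  terminal-flowered inflated-pod: (118 − 100.75)² / 100.75 = 2.9535
  terminal-flowered constricted-pod: (128 − 100.75)² / 100.75 = 7.3703
χ² = 18.1396 + 0.0304 + 2.9535 + 7.3703 = 28.4938 ≈ 28.494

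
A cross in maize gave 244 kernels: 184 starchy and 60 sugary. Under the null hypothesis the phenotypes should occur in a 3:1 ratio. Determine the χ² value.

Total ratio parts = 4. Expected numbers out of 244:
  starchy: 244 × 3/4 = 183
  sugary: 244 × 1/4 = 61
χ² = Σ (O − E)² / E
  starchy: (184 − 183)² / 183 = 0.0055
  sugary: (60 − 61)² / 61 = 0.0164
χ² = 0.0055 + 0.0164 = 0.0219 ≈ 0.022

0.022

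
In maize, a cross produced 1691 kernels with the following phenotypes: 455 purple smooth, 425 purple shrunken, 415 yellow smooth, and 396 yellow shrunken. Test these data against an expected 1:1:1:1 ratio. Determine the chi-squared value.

Expected counts for N = 1691 under a 1:1:1:1 ratio (total parts = 4):
  purple smooth: 1691 × 1/4 = 422.75
  purple shrunken: 1691 × 1/4 = 422.75
  yellow smooth: 1691 × 1/4 = 422.75
  yellow shrunken: 1691 × 1/4 = 422.75
χ² = Σ (O − E)² / E
  purple smooth: (455 − 422.75)² / 422.75 = 2.4602
  purple shrunken: (425 − 422.75)² / 422.75 = 0.0120
  yellow smooth: (415 − 422.75)² / 422.75 = 0.1421
  yellow shrunken: (396 − 422.75)² / 422.75 = 1.6926
χ² = 2.4602 + 0.0120 + 0.1421 + 1.6926 = 4.3069 ≈ 4.307

4.307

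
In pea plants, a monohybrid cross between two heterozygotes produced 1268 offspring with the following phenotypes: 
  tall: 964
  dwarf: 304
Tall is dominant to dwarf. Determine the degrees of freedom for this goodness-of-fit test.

For a monohybrid cross between heterozygotes with complete dominance, the expected phenotypic ratio is 3:1.
A goodness-of-fit test with 2 phenotype classes has df = 2 − 1 = 1.

1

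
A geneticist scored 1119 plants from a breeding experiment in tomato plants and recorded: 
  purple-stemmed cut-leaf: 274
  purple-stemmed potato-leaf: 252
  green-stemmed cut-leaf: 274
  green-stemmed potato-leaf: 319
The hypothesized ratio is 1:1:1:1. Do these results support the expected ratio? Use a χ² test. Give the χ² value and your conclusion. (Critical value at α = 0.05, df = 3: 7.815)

Under the 1:1:1:1 hypothesis (Σ ratio = 4, N = 1119):
  purple-stemmed cut-leaf: 1119 × 1/4 = 279.75
  purple-stemmed potato-leaf: 1119 × 1/4 = 279.75
  green-stemmed cut-leaf: 1119 × 1/4 = 279.75
  green-stemmed potato-leaf: 1119 × 1/4 = 279.75
χ² = Σ (O − E)² / E
  purple-stemmed cut-leaf: (274 − 279.75)² / 279.75 = 0.1182
  purple-stemmed potato-leaf: (252 − 279.75)² / 279.75 = 2.7527
  green-stemmed cut-leaf: (274 − 279.75)² / 279.75 = 0.1182
  green-stemmed potato-leaf: (319 − 279.75)² / 279.75 = 5.5069
χ² = 0.1182 + 2.7527 + 0.1182 + 5.5069 = 8.496
Degrees of freedom = 4 − 1 = 3; critical value at α = 0.05 is 7.815.
Since 8.496 > 7.815, we reject the null hypothesis — the data do not fit the 1:1:1:1 ratio.

8.496; not consistent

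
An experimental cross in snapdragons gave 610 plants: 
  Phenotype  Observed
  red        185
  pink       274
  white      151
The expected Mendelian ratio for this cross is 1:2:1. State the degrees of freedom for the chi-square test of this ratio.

2

A goodness-of-fit test with 3 phenotype classes has df = 3 − 1 = 2.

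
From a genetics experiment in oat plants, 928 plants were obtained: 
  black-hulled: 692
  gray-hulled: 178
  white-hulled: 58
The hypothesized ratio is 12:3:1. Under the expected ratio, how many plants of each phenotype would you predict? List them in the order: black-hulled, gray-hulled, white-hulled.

Expected counts for N = 928 under a 12:3:1 ratio (total parts = 16):
  black-hulled: 928 × 12/16 = 696
  gray-hulled: 928 × 3/16 = 174
  white-hulled: 928 × 1/16 = 58

696, 174, 58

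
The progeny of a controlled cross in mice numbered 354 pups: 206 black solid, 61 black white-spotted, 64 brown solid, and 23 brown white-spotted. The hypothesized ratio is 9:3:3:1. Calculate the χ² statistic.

0.792

The 9:3:3:1 ratio has 16 parts, so with N = 354 the expected counts are:
  black solid: 354 × 9/16 = 199.125
  black white-spotted: 354 × 3/16 = 66.375
  brown solid: 354 × 3/16 = 66.375
  brown white-spotted: 354 × 1/16 = 22.125
χ² = Σ (O − E)² / E
  black solid: (206 − 199.125)² / 199.125 = 0.2374
  black white-spotted: (61 − 66.375)² / 66.375 = 0.4353
  brown solid: (64 − 66.375)² / 66.375 = 0.0850
  brown white-spotted: (23 − 22.125)² / 22.125 = 0.0346
χ² = 0.2374 + 0.4353 + 0.0850 + 0.0346 = 0.7923 ≈ 0.792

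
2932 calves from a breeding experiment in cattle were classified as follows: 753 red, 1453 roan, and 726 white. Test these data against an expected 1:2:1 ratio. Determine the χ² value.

Total ratio parts = 4. Expected numbers out of 2932:
  red: 2932 × 1/4 = 733
  roan: 2932 × 2/4 = 1466
  white: 2932 × 1/4 = 733
χ² = Σ (O − E)² / E
  red: (753 − 733)² / 733 = 0.5457
  roan: (1453 − 1466)² / 1466 = 0.1153
  white: (726 − 733)² / 733 = 0.0668
χ² = 0.5457 + 0.1153 + 0.0668 = 0.7278 ≈ 0.728

0.728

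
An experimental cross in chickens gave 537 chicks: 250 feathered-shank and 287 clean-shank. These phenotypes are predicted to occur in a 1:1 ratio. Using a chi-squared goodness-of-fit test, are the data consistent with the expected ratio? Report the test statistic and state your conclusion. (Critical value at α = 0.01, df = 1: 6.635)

2.549; consistent

The 1:1 ratio has 2 parts, so with N = 537 the expected counts are:
  feathered-shank: 537 × 1/2 = 268.5
  clean-shank: 537 × 1/2 = 268.5
χ² = Σ (O − E)² / E
  feathered-shank: (250 − 268.5)² / 268.5 = 1.2747
  clean-shank: (287 − 268.5)² / 268.5 = 1.2747
χ² = 1.2747 + 1.2747 = 2.5494 ≈ 2.549
Degrees of freedom = 2 − 1 = 1; critical value at α = 0.01 is 6.635.
Since 2.549 < 6.635, we fail to reject the null hypothesis — the data are consistent with the 1:1 ratio.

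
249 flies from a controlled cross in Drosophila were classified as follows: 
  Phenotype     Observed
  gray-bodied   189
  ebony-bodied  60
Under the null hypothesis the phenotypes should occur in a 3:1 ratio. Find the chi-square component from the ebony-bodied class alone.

0.081

Total ratio parts = 4. Expected numbers out of 249:
  gray-bodied: 249 × 3/4 = 186.75
  ebony-bodied: 249 × 1/4 = 62.25
Contribution of ebony-bodied: (60 − 62.25)² / 62.25 = 0.0813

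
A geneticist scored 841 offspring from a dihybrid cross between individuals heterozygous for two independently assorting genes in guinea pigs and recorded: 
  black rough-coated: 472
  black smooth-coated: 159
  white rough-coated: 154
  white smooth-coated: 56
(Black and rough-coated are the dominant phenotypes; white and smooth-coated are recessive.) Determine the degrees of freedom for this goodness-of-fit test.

3

A dihybrid F₂ with independent assortment and complete dominance at both loci gives a 9:3:3:1 phenotypic ratio.
A goodness-of-fit test with 4 phenotype classes has df = 4 − 1 = 3.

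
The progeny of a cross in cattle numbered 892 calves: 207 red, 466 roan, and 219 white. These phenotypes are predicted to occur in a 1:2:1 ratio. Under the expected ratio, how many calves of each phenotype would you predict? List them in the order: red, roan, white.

Total ratio parts = 4. Expected numbers out of 892:
  red: 892 × 1/4 = 223
  roan: 892 × 2/4 = 446
  white: 892 × 1/4 = 223

223, 446, 223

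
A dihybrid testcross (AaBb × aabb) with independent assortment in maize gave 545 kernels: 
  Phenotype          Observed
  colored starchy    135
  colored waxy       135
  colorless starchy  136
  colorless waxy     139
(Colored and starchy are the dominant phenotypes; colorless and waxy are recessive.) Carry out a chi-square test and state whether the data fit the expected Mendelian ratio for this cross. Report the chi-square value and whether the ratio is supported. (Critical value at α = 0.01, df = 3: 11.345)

0.079; consistent

A dihybrid testcross with independent assortment gives a 1:1:1:1 ratio.
The 1:1:1:1 ratio has 4 parts, so with N = 545 the expected counts are:
  colored starchy: 545 × 1/4 = 136.25
  colored waxy: 545 × 1/4 = 136.25
  colorless starchy: 545 × 1/4 = 136.25
  colorless waxy: 545 × 1/4 = 136.25
χ² = Σ (O − E)² / E
  colored starchy: (135 − 136.25)² / 136.25 = 0.0115
  colored waxy: (135 − 136.25)² / 136.25 = 0.0115
  colorless starchy: (136 − 136.25)² / 136.25 = 0.0005
  colorless waxy: (139 − 136.25)² / 136.25 = 0.0555
χ² = 0.0115 + 0.0115 + 0.0005 + 0.0555 = 0.079
Degrees of freedom = 4 − 1 = 3; critical value at α = 0.01 is 11.345.
Since 0.079 < 11.345, we fail to reject the null hypothesis — the data are consistent with the 1:1:1:1 ratio.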